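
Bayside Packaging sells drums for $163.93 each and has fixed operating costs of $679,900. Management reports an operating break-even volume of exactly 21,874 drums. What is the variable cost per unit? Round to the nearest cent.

$132.85

At break-even, FC = Q × (P − VC), so P − VC = $679,900 ÷ 21,874 = $31.0826.
Hence VC = price − CM = $163.93 − $31.0826 = $132.85.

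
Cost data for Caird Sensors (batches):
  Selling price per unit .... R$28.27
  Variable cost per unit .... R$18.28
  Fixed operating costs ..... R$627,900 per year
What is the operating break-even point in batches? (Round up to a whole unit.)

Each unit contributes R$28.27 − R$18.28 = R$9.99.
Units to break even: R$627,900 ÷ R$9.99 = 62,852.85, rounded up to 62,853.

62,853 batches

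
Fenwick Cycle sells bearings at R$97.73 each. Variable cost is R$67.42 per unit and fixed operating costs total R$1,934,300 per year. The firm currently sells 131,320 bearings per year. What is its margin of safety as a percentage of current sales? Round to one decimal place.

Each unit contributes R$97.73 − R$67.42 = R$30.31. Break-even units = R$1,934,300 ÷ R$30.31 = 63,817.22; break-even revenue = 63,817.22 × R$97.73 = R$6,236,857.11.
Current sales = 131,320 × R$97.73 = R$12,833,903.60.
Margin of safety = (R$12,833,903.60 − R$6,236,857.11) ÷ R$12,833,903.60 = 51.4%.

51.4%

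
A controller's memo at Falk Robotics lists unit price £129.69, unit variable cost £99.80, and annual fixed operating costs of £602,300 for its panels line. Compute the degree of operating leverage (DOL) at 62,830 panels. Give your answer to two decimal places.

Total contribution margin = 62,830 × £29.89 = £1,877,988.70.
Subtracting fixed costs: EBIT = £1,877,988.70 − £602,300 = £1,275,688.70.
So DOL = total CM / EBIT = £1,877,988.70 / £1,275,688.70 = 1.4721.

1.47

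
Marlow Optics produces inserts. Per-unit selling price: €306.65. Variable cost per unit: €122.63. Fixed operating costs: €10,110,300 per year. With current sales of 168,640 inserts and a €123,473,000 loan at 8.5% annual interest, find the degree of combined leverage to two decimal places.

2.98

At 168,640 units, contribution = 168,640 × €184.02 = €31,033,132.80.
Operating income = contribution − fixed costs = €31,033,132.80 − €10,110,300 = €20,922,832.80. Interest = €10,495,205.00, so EBIT − I = €10,427,627.80.
Degree of total leverage = total CM / (EBIT − interest) = €31,033,132.80 / €10,427,627.80 = 2.9760.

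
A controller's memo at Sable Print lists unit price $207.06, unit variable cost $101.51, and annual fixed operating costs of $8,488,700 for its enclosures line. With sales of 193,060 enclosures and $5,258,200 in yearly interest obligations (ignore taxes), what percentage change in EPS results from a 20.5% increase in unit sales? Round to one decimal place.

+63.0%

Contribution at this volume is 193,060 × $105.55 = $20,377,483.00.
EBIT = $20,377,483.00 − $8,488,700 = $11,888,783.00.
Interest = $5,258,200.00, so EBIT − I = $6,630,583.00.
DCL = total CM / (EBIT − I) = $20,377,483.00 / $6,630,583.00 = 3.0733.
EPS therefore changes by 3.0733 × (+20.5%) = +63.0%.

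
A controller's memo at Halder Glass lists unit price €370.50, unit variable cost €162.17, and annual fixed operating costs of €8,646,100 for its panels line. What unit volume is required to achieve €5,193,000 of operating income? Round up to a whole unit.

Each unit contributes €370.50 − €162.17 = €208.33.
Units = (FC + target) / CM = (€8,646,100 + €5,193,000) / €208.33 = 66,428.74, so 66,429 panels.

66,429 panels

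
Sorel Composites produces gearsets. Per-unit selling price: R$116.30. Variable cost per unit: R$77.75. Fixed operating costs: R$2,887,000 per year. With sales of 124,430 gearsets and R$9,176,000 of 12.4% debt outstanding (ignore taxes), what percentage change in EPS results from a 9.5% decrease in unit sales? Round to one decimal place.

At 124,430 units, contribution = 124,430 × R$38.55 = R$4,796,776.50.
EBIT = R$4,796,776.50 − R$2,887,000 = R$1,909,776.50.
After interest of R$1,137,824.00, pre-tax earnings = R$771,952.50.
DCL = total CM / (EBIT − I) = R$4,796,776.50 / R$771,952.50 = 6.2138.
EPS therefore changes by 6.2138 × (-9.5%) = -59.0%.

-59.0%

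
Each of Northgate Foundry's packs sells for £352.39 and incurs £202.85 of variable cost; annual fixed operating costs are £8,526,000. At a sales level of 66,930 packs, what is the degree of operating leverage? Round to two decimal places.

Total contribution margin = 66,930 × £149.54 = £10,008,712.20.
EBIT = £10,008,712.20 − £8,526,000 = £1,482,712.20.
So DOL = total CM / EBIT = £10,008,712.20 / £1,482,712.20 = 6.7503.

6.75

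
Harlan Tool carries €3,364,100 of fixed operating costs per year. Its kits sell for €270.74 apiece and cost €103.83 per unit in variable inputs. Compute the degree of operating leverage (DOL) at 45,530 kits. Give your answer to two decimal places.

At 45,530 units, contribution = 45,530 × €166.91 = €7,599,412.30.
Subtracting fixed costs: EBIT = €7,599,412.30 − €3,364,100 = €4,235,312.30.
DOL = contribution ÷ EBIT = €7,599,412.30 ÷ €4,235,312.30 = 1.7943.

1.79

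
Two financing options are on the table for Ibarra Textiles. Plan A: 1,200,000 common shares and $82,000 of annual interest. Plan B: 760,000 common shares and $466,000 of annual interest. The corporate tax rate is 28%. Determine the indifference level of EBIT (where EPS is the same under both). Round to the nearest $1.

$1,129,273

Set EPS_A = EPS_B: (EBIT − $82,000)(1 − 0.28) ÷ 1,200,000 = (EBIT − $466,000)(1 − 0.28) ÷ 760,000.
Cancelling (1 − t) and cross-multiplying: 760,000·(EBIT − 82,000) = 1,200,000·(EBIT − 466,000).
EBIT × (1,200,000 − 760,000) = 466,000 × 1,200,000 − 82,000 × 760,000 = 496,880,000,000, so EBIT = 496,880,000,000 ÷ 440,000 = 1,129,272.73.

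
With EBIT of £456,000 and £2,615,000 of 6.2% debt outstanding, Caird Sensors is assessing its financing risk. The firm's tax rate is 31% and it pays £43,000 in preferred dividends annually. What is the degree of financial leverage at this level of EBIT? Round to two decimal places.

Interest = £162,130.00.
Pre-tax preferred-dividend burden = £43,000 ÷ (1 − 0.31) = £62,318.84.
DFL = EBIT ÷ [EBIT − I − D_p/(1−t)] = £456,000 ÷ [£456,000 − £162,130.00 − £62,318.84] = £456,000 ÷ £231,551.16 = 1.9693.

1.97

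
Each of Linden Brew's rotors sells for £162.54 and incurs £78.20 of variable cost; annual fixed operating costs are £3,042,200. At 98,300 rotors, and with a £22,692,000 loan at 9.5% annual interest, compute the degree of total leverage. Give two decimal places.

2.68

Contribution at this volume is 98,300 × £84.34 = £8,290,622.00.
Operating income = contribution − fixed costs = £8,290,622.00 − £3,042,200 = £5,248,422.00. Interest = £2,155,740.00, so EBIT − I = £3,092,682.00.
Degree of total leverage = total CM / (EBIT − interest) = £8,290,622.00 / £3,092,682.00 = 2.6807.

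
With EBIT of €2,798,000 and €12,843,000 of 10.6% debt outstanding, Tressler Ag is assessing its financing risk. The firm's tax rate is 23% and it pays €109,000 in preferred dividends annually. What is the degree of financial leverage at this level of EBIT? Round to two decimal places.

2.16

Interest = €1,361,358.00.
Preferred dividends grossed up pre-tax: €109,000 / (1 − 0.23) = €141,558.44.
DFL = EBIT ÷ [EBIT − I − D_p/(1−t)] = €2,798,000 ÷ [€2,798,000 − €1,361,358.00 − €141,558.44] = €2,798,000 ÷ €1,295,083.56 = 2.1605.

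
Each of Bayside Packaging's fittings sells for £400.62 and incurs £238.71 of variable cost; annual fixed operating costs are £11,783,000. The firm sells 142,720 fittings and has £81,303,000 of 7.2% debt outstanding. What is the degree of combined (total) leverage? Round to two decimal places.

At 142,720 units, contribution = 142,720 × £161.91 = £23,107,795.20.
Subtracting fixed costs: EBIT = £23,107,795.20 − £11,783,000 = £11,324,795.20. Interest = £5,853,816.00.
DOL = £23,107,795.20 ÷ £11,324,795.20 = 2.0405; DFL = £11,324,795.20 ÷ £5,470,979.20 = 2.0700.
Combined leverage = 2.0405 × 2.0700 = 4.2238.

4.22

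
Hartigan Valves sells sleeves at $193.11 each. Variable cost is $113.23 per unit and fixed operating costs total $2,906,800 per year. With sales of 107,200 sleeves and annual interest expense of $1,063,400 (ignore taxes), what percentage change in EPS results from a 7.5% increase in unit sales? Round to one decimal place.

At 107,200 units, contribution = 107,200 × $79.88 = $8,563,136.00.
EBIT = $8,563,136.00 − $2,906,800 = $5,656,336.00.
After interest of $1,063,400.00, pre-tax earnings = $4,592,936.00.
Degree of combined leverage = contribution ÷ (EBIT − I) = $8,563,136.00 ÷ $4,592,936.00 = 1.8644.
EPS therefore changes by 1.8644 × (+7.5%) = +14.0%.

+14.0%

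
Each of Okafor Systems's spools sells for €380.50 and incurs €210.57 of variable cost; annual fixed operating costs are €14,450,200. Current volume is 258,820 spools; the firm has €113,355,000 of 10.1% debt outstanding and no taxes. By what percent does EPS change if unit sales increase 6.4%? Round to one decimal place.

+15.6%

At 258,820 units, contribution = 258,820 × €169.93 = €43,981,282.60.
EBIT = €43,981,282.60 − €14,450,200 = €29,531,082.60.
After interest of €11,448,855.00, pre-tax earnings = €18,082,227.60.
Degree of combined leverage = contribution ÷ (EBIT − I) = €43,981,282.60 ÷ €18,082,227.60 = 2.4323.
%ΔEPS = DCL × %ΔSales = 2.4323 × +6.4% = +15.6%.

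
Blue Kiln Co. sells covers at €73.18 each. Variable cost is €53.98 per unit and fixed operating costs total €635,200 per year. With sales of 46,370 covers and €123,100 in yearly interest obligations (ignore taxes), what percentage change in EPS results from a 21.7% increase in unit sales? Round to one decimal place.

+146.4%

Contribution at this volume is 46,370 × €19.20 = €890,304.00.
Operating income = contribution − fixed costs = €890,304.00 − €635,200 = €255,104.00.
Interest = €123,100.00, so EBIT − I = €132,004.00.
Degree of combined leverage = contribution ÷ (EBIT − I) = €890,304.00 ÷ €132,004.00 = 6.7445.
%ΔEPS = DCL × %ΔSales = 6.7445 × +21.7% = +146.4%.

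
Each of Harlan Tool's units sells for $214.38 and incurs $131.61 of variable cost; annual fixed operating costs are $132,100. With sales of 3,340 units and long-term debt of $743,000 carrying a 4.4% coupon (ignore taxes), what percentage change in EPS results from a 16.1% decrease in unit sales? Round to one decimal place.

-39.9%

Contribution at this volume is 3,340 × $82.77 = $276,451.80.
Operating income = contribution − fixed costs = $276,451.80 − $132,100 = $144,351.80.
Interest = $32,692.00, so EBIT − I = $111,659.80.
DCL = total CM / (EBIT − I) = $276,451.80 / $111,659.80 = 2.4758.
%ΔEPS = DCL × %ΔSales = 2.4758 × -16.1% = -39.9%.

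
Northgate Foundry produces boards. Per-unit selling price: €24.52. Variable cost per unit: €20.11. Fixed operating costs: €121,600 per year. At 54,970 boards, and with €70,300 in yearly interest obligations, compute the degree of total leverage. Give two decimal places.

4.80

At 54,970 units, contribution = 54,970 × €4.41 = €242,417.70.
Operating income = contribution − fixed costs = €242,417.70 − €121,600 = €120,817.70. Interest = €70,300.00.
DOL = €242,417.70 ÷ €120,817.70 = 2.0065; DFL = €120,817.70 ÷ €50,517.70 = 2.3916.
Combined leverage = 2.0065 × 2.3916 = 4.7987.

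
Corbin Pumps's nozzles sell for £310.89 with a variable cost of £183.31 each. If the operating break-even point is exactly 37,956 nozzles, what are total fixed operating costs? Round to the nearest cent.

£4,842,426.48

Each unit contributes £310.89 − £183.31 = £127.58.
Fixed costs = break-even units × CM = 37,956 × £127.58 = £4,842,426.48.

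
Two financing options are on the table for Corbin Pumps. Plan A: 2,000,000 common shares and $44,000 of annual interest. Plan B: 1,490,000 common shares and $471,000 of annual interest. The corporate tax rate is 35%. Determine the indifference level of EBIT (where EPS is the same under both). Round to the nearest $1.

$1,718,510

At indifference, (EBIT − 44,000)(1 − t)/2,000,000 = (EBIT − 471,000)(1 − t)/1,490,000.
The (1 − t) factor cancels: (EBIT − 44,000) × 1,490,000 = (EBIT − 471,000) × 2,000,000.
EBIT × (2,000,000 − 1,490,000) = 471,000 × 2,000,000 − 44,000 × 1,490,000 = 876,440,000,000, so EBIT = 876,440,000,000 ÷ 510,000 = 1,718,509.80.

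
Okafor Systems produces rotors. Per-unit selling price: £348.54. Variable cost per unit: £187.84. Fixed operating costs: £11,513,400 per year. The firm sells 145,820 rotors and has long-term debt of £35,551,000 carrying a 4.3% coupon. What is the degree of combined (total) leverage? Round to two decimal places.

At 145,820 units, contribution = 145,820 × £160.70 = £23,433,274.00.
EBIT = £23,433,274.00 − £11,513,400 = £11,919,874.00. Interest = £1,528,693.00.
DOL = £23,433,274.00 ÷ £11,919,874.00 = 1.9659; DFL = £11,919,874.00 ÷ £10,391,181.00 = 1.1471.
Combined leverage = 1.9659 × 1.1471 = 2.2551.

2.26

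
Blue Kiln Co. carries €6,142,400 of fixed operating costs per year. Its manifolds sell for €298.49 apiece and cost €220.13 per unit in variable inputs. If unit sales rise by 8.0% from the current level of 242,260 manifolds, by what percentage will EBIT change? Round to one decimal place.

Contribution at this volume is 242,260 × €78.36 = €18,983,493.60.
Subtracting fixed costs: EBIT = €18,983,493.60 − €6,142,400 = €12,841,093.60.
So DOL = total CM / EBIT = €18,983,493.60 / €12,841,093.60 = 1.4783.
%ΔEBIT = DOL × %ΔSales = 1.4783 × +8.0% = +11.8%.

+11.8%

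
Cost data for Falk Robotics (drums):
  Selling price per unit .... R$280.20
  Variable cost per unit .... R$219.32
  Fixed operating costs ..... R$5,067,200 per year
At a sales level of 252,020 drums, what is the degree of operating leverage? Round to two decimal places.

1.49

Total contribution margin = 252,020 × R$60.88 = R$15,342,977.60.
EBIT = R$15,342,977.60 − R$5,067,200 = R$10,275,777.60.
DOL = contribution ÷ EBIT = R$15,342,977.60 ÷ R$10,275,777.60 = 1.4931.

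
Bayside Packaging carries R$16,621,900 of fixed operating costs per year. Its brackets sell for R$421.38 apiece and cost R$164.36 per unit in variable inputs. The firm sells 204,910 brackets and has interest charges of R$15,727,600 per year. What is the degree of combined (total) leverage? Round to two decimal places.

2.59

At 204,910 units, contribution = 204,910 × R$257.02 = R$52,665,968.20.
Operating income = contribution − fixed costs = R$52,665,968.20 − R$16,621,900 = R$36,044,068.20. Interest = R$15,727,600.00.
DOL = R$52,665,968.20 ÷ R$36,044,068.20 = 1.4612; DFL = R$36,044,068.20 ÷ R$20,316,468.20 = 1.7741.
Combined leverage = 1.4612 × 1.7741 = 2.5923.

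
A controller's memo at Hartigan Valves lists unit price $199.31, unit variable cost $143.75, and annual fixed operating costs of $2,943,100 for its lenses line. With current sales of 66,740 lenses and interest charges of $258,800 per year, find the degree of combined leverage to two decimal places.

7.33

At 66,740 units, contribution = 66,740 × $55.56 = $3,708,074.40.
Operating income = contribution − fixed costs = $3,708,074.40 − $2,943,100 = $764,974.40. Interest = $258,800.00, so EBIT − I = $506,174.40.
Degree of total leverage = total CM / (EBIT − interest) = $3,708,074.40 / $506,174.40 = 7.3257.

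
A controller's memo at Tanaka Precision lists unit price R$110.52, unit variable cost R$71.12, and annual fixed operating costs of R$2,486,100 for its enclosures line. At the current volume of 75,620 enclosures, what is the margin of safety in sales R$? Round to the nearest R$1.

Each unit contributes R$110.52 − R$71.12 = R$39.40. Break-even units = R$2,486,100 ÷ R$39.40 = 63,098.98; break-even revenue = 63,098.98 × R$110.52 = R$6,973,699.80.
Actual sales revenue = 75,620 × R$110.52 = R$8,357,522.40.
Margin of safety = R$8,357,522.40 − R$6,973,699.80 = R$1,383,823.

R$1,383,823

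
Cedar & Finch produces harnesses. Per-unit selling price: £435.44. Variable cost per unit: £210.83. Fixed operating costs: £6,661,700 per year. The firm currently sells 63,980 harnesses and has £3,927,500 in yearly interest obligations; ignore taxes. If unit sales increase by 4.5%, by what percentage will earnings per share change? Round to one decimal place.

Contribution at this volume is 63,980 × £224.61 = £14,370,547.80.
Operating income = contribution − fixed costs = £14,370,547.80 − £6,661,700 = £7,708,847.80.
Interest = £3,927,500.00, so EBIT − I = £3,781,347.80.
DCL = total CM / (EBIT − I) = £14,370,547.80 / £3,781,347.80 = 3.8004.
%ΔEPS = DCL × %ΔSales = 3.8004 × +4.5% = +17.1%.

+17.1%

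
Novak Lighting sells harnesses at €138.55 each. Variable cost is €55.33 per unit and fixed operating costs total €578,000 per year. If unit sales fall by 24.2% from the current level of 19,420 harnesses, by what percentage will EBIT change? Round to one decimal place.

Contribution at this volume is 19,420 × €83.22 = €1,616,132.40.
Operating income = contribution − fixed costs = €1,616,132.40 − €578,000 = €1,038,132.40.
So DOL = total CM / EBIT = €1,616,132.40 / €1,038,132.40 = 1.5568.
So EBIT moves 1.5568 × (-24.2%) = -37.7%.

-37.7%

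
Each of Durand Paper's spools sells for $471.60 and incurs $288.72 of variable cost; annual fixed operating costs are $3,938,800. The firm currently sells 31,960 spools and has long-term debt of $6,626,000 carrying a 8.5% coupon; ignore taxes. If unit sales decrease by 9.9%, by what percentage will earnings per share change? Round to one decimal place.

-43.1%

At 31,960 units, contribution = 31,960 × $182.88 = $5,844,844.80.
EBIT = $5,844,844.80 − $3,938,800 = $1,906,044.80.
After interest of $563,210.00, pre-tax earnings = $1,342,834.80.
DCL = total CM / (EBIT − I) = $5,844,844.80 / $1,342,834.80 = 4.3526.
%ΔEPS = DCL × %ΔSales = 4.3526 × -9.9% = -43.1%.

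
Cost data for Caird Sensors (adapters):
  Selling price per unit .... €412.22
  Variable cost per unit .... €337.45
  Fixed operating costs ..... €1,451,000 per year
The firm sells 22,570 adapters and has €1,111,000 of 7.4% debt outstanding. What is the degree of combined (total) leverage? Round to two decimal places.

10.93

Total contribution margin = 22,570 × €74.77 = €1,687,558.90.
Operating income = contribution − fixed costs = €1,687,558.90 − €1,451,000 = €236,558.90. Interest = €82,214.00.
DOL = €1,687,558.90 ÷ €236,558.90 = 7.1338; DFL = €236,558.90 ÷ €154,344.90 = 1.5327.
DCL = DOL × DFL = 7.1338 × 1.5327 = 10.9340.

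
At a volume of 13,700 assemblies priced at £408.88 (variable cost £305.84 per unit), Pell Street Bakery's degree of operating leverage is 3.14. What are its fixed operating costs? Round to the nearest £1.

Contribution at this volume is 13,700 × £103.04 = £1,411,648.00.
Since DOL = CM ÷ EBIT, EBIT = £1,411,648.00 ÷ 3.14 = £449,569.43.
Fixed costs = CM − EBIT = £1,411,648.00 − £449,569.43 = £962,079.

£962,079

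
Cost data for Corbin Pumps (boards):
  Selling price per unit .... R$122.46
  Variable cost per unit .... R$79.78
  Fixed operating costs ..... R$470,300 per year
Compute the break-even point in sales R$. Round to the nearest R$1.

CM per unit = R$122.46 − R$79.78 = R$42.68; CM ratio = R$42.68 / R$122.46 = 0.3485.
Break-even sales = FC ÷ CM ratio = R$470,300 × R$122.46 / R$42.68 = R$1,349,413.

R$1,349,413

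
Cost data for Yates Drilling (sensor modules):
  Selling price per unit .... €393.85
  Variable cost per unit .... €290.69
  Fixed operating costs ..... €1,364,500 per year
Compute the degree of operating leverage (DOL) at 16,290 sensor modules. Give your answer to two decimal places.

5.32

At 16,290 units, contribution = 16,290 × €103.16 = €1,680,476.40.
Operating income = contribution − fixed costs = €1,680,476.40 − €1,364,500 = €315,976.40.
Degree of operating leverage = €1,680,476.40 / €315,976.40 = 5.3184.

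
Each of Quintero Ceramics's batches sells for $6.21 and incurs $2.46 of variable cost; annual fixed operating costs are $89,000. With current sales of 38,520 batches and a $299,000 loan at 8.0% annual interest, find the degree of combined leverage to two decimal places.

Contribution at this volume is 38,520 × $3.75 = $144,450.00.
EBIT = $144,450.00 − $89,000 = $55,450.00. Interest = $23,920.00, so EBIT − I = $31,530.00.
Degree of total leverage = total CM / (EBIT − interest) = $144,450.00 / $31,530.00 = 4.5814.

4.58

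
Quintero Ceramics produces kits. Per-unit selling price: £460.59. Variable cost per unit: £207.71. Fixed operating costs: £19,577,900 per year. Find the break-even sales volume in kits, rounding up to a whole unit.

77,420 kits

Each unit contributes £460.59 − £207.71 = £252.88.
Break-even Q = £19,577,900 / £252.88 = 77,419.72 → 77,420 kits.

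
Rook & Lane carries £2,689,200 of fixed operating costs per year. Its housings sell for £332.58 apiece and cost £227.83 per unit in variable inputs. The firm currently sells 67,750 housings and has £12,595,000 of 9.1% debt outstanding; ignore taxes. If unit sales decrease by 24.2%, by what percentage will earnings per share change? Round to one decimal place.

-52.7%

Contribution at this volume is 67,750 × £104.75 = £7,096,812.50.
EBIT = £7,096,812.50 − £2,689,200 = £4,407,612.50.
After interest of £1,146,145.00, pre-tax earnings = £3,261,467.50.
DCL = total CM / (EBIT − I) = £7,096,812.50 / £3,261,467.50 = 2.1760.
EPS therefore changes by 2.1760 × (-24.2%) = -52.7%.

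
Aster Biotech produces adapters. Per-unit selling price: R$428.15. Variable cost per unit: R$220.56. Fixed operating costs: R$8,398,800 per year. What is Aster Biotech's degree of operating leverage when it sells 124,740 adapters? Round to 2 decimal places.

At 124,740 units, contribution = 124,740 × R$207.59 = R$25,894,776.60.
EBIT = R$25,894,776.60 − R$8,398,800 = R$17,495,976.60.
DOL = contribution ÷ EBIT = R$25,894,776.60 ÷ R$17,495,976.60 = 1.4800.

1.48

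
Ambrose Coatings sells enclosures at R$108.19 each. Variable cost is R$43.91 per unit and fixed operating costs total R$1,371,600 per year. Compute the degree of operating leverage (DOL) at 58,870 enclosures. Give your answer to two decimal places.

At 58,870 units, contribution = 58,870 × R$64.28 = R$3,784,163.60.
Subtracting fixed costs: EBIT = R$3,784,163.60 − R$1,371,600 = R$2,412,563.60.
So DOL = total CM / EBIT = R$3,784,163.60 / R$2,412,563.60 = 1.5685.

1.57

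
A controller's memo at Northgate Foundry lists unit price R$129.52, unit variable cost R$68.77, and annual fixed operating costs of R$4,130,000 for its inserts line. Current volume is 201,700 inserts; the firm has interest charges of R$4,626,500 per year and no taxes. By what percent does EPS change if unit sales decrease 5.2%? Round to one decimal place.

-18.2%

Total contribution margin = 201,700 × R$60.75 = R$12,253,275.00.
EBIT = R$12,253,275.00 − R$4,130,000 = R$8,123,275.00.
After interest of R$4,626,500.00, pre-tax earnings = R$3,496,775.00.
Degree of combined leverage = contribution ÷ (EBIT − I) = R$12,253,275.00 ÷ R$3,496,775.00 = 3.5042.
EPS therefore changes by 3.5042 × (-5.2%) = -18.2%.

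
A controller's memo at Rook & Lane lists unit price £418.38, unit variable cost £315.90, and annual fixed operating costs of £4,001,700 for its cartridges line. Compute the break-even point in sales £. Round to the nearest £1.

£16,337,151

Contribution margin per unit = £418.38 − £315.90 = £102.48, a CM ratio of £102.48 ÷ £418.38 = 0.2449.
Break-even revenue = fixed costs × price ÷ CM = £4,001,700 × £418.38 ÷ £102.48 = £16,337,151.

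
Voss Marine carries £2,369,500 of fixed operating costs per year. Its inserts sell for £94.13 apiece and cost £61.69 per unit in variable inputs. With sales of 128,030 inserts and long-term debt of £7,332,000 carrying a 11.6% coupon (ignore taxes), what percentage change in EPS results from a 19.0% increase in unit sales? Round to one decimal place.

+84.6%

Total contribution margin = 128,030 × £32.44 = £4,153,293.20.
Subtracting fixed costs: EBIT = £4,153,293.20 − £2,369,500 = £1,783,793.20.
After interest of £850,512.00, pre-tax earnings = £933,281.20.
DCL = total CM / (EBIT − I) = £4,153,293.20 / £933,281.20 = 4.4502.
EPS therefore changes by 4.4502 × (+19.0%) = +84.6%.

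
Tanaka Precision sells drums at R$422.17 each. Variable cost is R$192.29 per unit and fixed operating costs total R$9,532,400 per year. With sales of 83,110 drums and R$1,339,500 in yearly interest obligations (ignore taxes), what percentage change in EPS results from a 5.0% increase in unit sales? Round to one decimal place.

+11.6%

At 83,110 units, contribution = 83,110 × R$229.88 = R$19,105,326.80.
Operating income = contribution − fixed costs = R$19,105,326.80 − R$9,532,400 = R$9,572,926.80.
After interest of R$1,339,500.00, pre-tax earnings = R$8,233,426.80.
DCL = total CM / (EBIT − I) = R$19,105,326.80 / R$8,233,426.80 = 2.3205.
EPS therefore changes by 2.3205 × (+5.0%) = +11.6%.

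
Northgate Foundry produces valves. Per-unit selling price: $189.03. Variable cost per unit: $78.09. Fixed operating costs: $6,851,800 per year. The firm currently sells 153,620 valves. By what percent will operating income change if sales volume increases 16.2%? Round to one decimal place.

Total contribution margin = 153,620 × $110.94 = $17,042,602.80.
Subtracting fixed costs: EBIT = $17,042,602.80 − $6,851,800 = $10,190,802.80.
Degree of operating leverage = $17,042,602.80 / $10,190,802.80 = 1.6724.
Operating income changes by 1.6724 × +16.2% = +27.1%.

+27.1%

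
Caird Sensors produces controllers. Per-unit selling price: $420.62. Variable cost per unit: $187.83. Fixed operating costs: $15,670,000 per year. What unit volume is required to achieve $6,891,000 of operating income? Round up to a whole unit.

96,916 controllers

Unit CM = price − variable cost = $420.62 − $187.83 = $232.79.
Required volume = (fixed costs + target profit) ÷ CM = ($15,670,000 + $6,891,000) ÷ $232.79 = 96,915.68, so 96,916 controllers.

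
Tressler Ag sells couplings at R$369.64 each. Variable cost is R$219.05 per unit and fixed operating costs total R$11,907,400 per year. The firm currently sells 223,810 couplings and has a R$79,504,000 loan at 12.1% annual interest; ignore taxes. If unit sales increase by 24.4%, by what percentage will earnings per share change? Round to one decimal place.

+67.5%

At 223,810 units, contribution = 223,810 × R$150.59 = R$33,703,547.90.
EBIT = R$33,703,547.90 − R$11,907,400 = R$21,796,147.90.
Interest = R$9,619,984.00, so EBIT − I = R$12,176,163.90.
Degree of combined leverage = contribution ÷ (EBIT − I) = R$33,703,547.90 ÷ R$12,176,163.90 = 2.7680.
EPS therefore changes by 2.7680 × (+24.4%) = +67.5%.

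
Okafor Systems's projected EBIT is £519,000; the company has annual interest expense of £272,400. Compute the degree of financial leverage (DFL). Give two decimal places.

Annual interest charges come to £272,400.00.
Degree of financial leverage = EBIT / (EBIT − interest) = £519,000 / £246,600.00 = 2.1046.

2.10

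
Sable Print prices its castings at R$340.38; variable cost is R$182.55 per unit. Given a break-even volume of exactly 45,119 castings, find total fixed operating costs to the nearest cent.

R$7,121,131.77

Unit CM = price − variable cost = R$340.38 − R$182.55 = R$157.83.
Fixed costs = break-even units × CM = 45,119 × R$157.83 = R$7,121,131.77.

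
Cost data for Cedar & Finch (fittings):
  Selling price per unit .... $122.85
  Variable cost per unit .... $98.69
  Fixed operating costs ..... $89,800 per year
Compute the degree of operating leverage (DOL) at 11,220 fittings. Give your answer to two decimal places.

1.50

Contribution at this volume is 11,220 × $24.16 = $271,075.20.
Operating income = contribution − fixed costs = $271,075.20 − $89,800 = $181,275.20.
So DOL = total CM / EBIT = $271,075.20 / $181,275.20 = 1.4954.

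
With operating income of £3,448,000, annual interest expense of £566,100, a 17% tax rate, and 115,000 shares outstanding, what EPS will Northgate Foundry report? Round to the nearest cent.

Pre-tax income = £3,448,000 − £566,100.00 = £2,881,900.00.
After tax at 17%: net income = £2,881,900.00 × 0.83 = £2,391,977.00.
Per share: £2,391,977.00 / 115,000 shares = £20.80.

£20.80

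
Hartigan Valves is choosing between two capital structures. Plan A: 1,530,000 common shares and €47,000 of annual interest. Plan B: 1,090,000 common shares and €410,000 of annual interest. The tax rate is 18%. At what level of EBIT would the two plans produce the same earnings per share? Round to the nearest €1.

€1,309,250

At indifference, (EBIT − 47,000)(1 − t)/1,530,000 = (EBIT − 410,000)(1 − t)/1,090,000.
Cancelling (1 − t) and cross-multiplying: 1,090,000·(EBIT − 47,000) = 1,530,000·(EBIT − 410,000).
Solving, EBIT = (410,000·1,530,000 − 47,000·1,090,000) / (1,530,000 − 1,090,000) = 576,070,000,000 / 440,000 = 1,309,250.00.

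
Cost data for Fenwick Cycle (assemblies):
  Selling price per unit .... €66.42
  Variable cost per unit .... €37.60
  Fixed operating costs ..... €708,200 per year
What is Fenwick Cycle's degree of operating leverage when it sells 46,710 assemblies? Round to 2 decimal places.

Contribution at this volume is 46,710 × €28.82 = €1,346,182.20.
Subtracting fixed costs: EBIT = €1,346,182.20 − €708,200 = €637,982.20.
DOL = contribution ÷ EBIT = €1,346,182.20 ÷ €637,982.20 = 2.1101.

2.11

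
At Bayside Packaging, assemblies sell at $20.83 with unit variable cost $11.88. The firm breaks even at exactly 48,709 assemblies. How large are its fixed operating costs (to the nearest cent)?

$435,945.55

Unit CM = price − variable cost = $20.83 − $11.88 = $8.95.
Since BE = FC / CM, FC = 48,709 × $8.95 = $435,945.55.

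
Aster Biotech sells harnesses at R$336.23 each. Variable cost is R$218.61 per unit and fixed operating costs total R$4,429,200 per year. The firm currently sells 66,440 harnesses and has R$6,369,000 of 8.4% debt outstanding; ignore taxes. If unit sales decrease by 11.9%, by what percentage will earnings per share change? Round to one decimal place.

At 66,440 units, contribution = 66,440 × R$117.62 = R$7,814,672.80.
Subtracting fixed costs: EBIT = R$7,814,672.80 − R$4,429,200 = R$3,385,472.80.
After interest of R$534,996.00, pre-tax earnings = R$2,850,476.80.
DCL = total CM / (EBIT − I) = R$7,814,672.80 / R$2,850,476.80 = 2.7415.
%ΔEPS = DCL × %ΔSales = 2.7415 × -11.9% = -32.6%.

-32.6%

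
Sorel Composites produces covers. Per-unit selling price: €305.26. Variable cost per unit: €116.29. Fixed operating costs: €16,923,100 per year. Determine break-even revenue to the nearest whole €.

Contribution margin per unit = €305.26 − €116.29 = €188.97, a CM ratio of €188.97 ÷ €305.26 = 0.6190.
Break-even revenue = fixed costs × price ÷ CM = €16,923,100 × €305.26 ÷ €188.97 = €27,337,384.

€27,337,384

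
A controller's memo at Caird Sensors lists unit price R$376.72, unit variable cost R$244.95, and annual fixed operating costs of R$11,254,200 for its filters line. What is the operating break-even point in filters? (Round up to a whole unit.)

Contribution margin per unit = R$376.72 − R$244.95 = R$131.77.
Units to break even: R$11,254,200 ÷ R$131.77 = 85,407.91, rounded up to 85,408.

85,408 filters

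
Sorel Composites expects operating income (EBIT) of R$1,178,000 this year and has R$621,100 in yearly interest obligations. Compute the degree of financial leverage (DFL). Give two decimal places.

2.12

Interest = R$621,100.00.
DFL = EBIT ÷ (EBIT − I) = R$1,178,000 ÷ (R$1,178,000 − R$621,100.00) = R$1,178,000 ÷ R$556,900.00 = 2.1153.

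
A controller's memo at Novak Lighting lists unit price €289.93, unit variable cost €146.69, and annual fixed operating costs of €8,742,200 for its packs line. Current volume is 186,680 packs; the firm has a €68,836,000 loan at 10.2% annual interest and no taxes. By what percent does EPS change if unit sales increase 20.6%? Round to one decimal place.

At 186,680 units, contribution = 186,680 × €143.24 = €26,740,043.20.
EBIT = €26,740,043.20 − €8,742,200 = €17,997,843.20.
Interest = €7,021,272.00, so EBIT − I = €10,976,571.20.
DCL = total CM / (EBIT − I) = €26,740,043.20 / €10,976,571.20 = 2.4361.
%ΔEPS = DCL × %ΔSales = 2.4361 × +20.6% = +50.2%.

+50.2%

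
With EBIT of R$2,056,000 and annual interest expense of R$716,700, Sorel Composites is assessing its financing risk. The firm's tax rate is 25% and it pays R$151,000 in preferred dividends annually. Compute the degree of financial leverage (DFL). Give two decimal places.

1.81

Annual interest charges come to R$716,700.00.
Preferred dividends grossed up pre-tax: R$151,000 / (1 − 0.25) = R$201,333.33.
DFL = EBIT ÷ [EBIT − I − D_p/(1−t)] = R$2,056,000 ÷ [R$2,056,000 − R$716,700.00 − R$201,333.33] = R$2,056,000 ÷ R$1,137,966.67 = 1.8067.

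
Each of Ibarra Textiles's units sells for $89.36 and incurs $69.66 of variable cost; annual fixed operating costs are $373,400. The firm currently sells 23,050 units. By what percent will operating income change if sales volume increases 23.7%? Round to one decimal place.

Total contribution margin = 23,050 × $19.70 = $454,085.00.
EBIT = $454,085.00 − $373,400 = $80,685.00.
So DOL = total CM / EBIT = $454,085.00 / $80,685.00 = 5.6279.
Operating income changes by 5.6279 × +23.7% = +133.4%.

+133.4%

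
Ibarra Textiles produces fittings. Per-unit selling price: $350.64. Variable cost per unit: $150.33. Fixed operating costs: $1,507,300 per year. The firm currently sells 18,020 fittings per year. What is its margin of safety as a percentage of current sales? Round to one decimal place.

58.2%

Contribution margin per unit = $350.64 − $150.33 = $200.31. Break-even units = $1,507,300 ÷ $200.31 = 7,524.84; break-even revenue = 7,524.84 × $350.64 = $2,638,508.67.
Current sales = 18,020 × $350.64 = $6,318,532.80.
Margin of safety = ($6,318,532.80 − $2,638,508.67) ÷ $6,318,532.80 = 58.2%.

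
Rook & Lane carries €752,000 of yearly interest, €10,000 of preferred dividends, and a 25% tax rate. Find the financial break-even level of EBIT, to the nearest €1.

Preferred dividends are paid after tax, so their pre-tax equivalent is €10,000 ÷ (1 − 0.25) = €13,333.33.
Financial break-even EBIT = interest + D_p ÷ (1 − t) = €752,000 + €13,333.33 = €765,333.33.

€765,333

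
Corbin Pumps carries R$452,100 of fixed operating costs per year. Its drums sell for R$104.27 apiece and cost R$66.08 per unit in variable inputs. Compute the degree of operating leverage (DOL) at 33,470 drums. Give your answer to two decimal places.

Total contribution margin = 33,470 × R$38.19 = R$1,278,219.30.
EBIT = R$1,278,219.30 − R$452,100 = R$826,119.30.
Degree of operating leverage = R$1,278,219.30 / R$826,119.30 = 1.5473.

1.55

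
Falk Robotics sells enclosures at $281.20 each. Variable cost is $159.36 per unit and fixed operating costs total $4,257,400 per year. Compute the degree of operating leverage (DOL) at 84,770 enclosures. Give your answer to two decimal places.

1.70

Contribution at this volume is 84,770 × $121.84 = $10,328,376.80.
Subtracting fixed costs: EBIT = $10,328,376.80 − $4,257,400 = $6,070,976.80.
So DOL = total CM / EBIT = $10,328,376.80 / $6,070,976.80 = 1.7013.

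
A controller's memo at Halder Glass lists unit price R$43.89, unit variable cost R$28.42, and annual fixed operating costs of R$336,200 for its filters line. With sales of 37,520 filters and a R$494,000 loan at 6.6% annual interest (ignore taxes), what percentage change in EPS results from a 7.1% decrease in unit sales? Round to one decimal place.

Contribution at this volume is 37,520 × R$15.47 = R$580,434.40.
Subtracting fixed costs: EBIT = R$580,434.40 − R$336,200 = R$244,234.40.
After interest of R$32,604.00, pre-tax earnings = R$211,630.40.
DCL = total CM / (EBIT − I) = R$580,434.40 / R$211,630.40 = 2.7427.
EPS therefore changes by 2.7427 × (-7.1%) = -19.5%.

-19.5%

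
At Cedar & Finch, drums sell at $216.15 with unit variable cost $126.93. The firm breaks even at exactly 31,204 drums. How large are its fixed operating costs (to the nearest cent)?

Each unit contributes $216.15 − $126.93 = $89.22.
Fixed costs = break-even units × CM = 31,204 × $89.22 = $2,784,020.88.

$2,784,020.88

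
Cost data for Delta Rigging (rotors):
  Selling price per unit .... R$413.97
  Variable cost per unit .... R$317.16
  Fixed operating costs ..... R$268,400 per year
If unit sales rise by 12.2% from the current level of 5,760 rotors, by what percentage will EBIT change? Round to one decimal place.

Contribution at this volume is 5,760 × R$96.81 = R$557,625.60.
Operating income = contribution − fixed costs = R$557,625.60 − R$268,400 = R$289,225.60.
So DOL = total CM / EBIT = R$557,625.60 / R$289,225.60 = 1.9280.
%ΔEBIT = DOL × %ΔSales = 1.9280 × +12.2% = +23.5%.

+23.5%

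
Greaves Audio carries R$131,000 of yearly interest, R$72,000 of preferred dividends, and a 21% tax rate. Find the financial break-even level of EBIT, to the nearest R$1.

Preferred dividends are paid after tax, so their pre-tax equivalent is R$72,000 ÷ (1 − 0.21) = R$91,139.24.
EPS = 0 when EBIT covers interest plus the pre-tax preferred burden: R$131,000 + R$91,139.24 = R$222,139.24.

R$222,139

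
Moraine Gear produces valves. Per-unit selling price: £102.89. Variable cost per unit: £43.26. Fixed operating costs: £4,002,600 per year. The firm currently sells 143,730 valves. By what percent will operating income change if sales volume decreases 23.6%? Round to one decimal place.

-44.3%

Contribution at this volume is 143,730 × £59.63 = £8,570,619.90.
EBIT = £8,570,619.90 − £4,002,600 = £4,568,019.90.
So DOL = total CM / EBIT = £8,570,619.90 / £4,568,019.90 = 1.8762.
Operating income changes by 1.8762 × -23.6% = -44.3%.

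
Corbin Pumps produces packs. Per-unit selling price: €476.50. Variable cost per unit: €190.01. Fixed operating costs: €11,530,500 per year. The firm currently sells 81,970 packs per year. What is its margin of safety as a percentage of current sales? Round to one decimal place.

Each unit contributes €476.50 − €190.01 = €286.49. Break-even units = €11,530,500 ÷ €286.49 = 40,247.48; break-even revenue = 40,247.48 × €476.50 = €19,177,923.31.
Current sales = 81,970 × €476.50 = €39,058,705.00.
Margin of safety = (€39,058,705.00 − €19,177,923.31) ÷ €39,058,705.00 = 50.9%.

50.9%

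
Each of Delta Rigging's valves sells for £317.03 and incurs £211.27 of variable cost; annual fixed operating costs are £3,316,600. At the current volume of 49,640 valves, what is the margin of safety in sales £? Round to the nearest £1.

£5,795,409

Unit CM = price − variable cost = £317.03 − £211.27 = £105.76. Break-even units = £3,316,600 ÷ £105.76 = 31,359.68; break-even revenue = 31,359.68 × £317.03 = £9,941,960.08.
Actual sales revenue = 49,640 × £317.03 = £15,737,369.20.
Margin of safety = £15,737,369.20 − £9,941,960.08 = £5,795,409.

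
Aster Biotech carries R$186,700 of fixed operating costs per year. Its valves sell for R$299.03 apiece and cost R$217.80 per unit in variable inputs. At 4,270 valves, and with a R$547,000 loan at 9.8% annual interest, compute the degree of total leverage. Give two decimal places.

3.26

Contribution at this volume is 4,270 × R$81.23 = R$346,852.10.
EBIT = R$346,852.10 − R$186,700 = R$160,152.10. Interest = R$53,606.00, so EBIT − I = R$106,546.10.
Degree of total leverage = total CM / (EBIT − interest) = R$346,852.10 / R$106,546.10 = 3.2554.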